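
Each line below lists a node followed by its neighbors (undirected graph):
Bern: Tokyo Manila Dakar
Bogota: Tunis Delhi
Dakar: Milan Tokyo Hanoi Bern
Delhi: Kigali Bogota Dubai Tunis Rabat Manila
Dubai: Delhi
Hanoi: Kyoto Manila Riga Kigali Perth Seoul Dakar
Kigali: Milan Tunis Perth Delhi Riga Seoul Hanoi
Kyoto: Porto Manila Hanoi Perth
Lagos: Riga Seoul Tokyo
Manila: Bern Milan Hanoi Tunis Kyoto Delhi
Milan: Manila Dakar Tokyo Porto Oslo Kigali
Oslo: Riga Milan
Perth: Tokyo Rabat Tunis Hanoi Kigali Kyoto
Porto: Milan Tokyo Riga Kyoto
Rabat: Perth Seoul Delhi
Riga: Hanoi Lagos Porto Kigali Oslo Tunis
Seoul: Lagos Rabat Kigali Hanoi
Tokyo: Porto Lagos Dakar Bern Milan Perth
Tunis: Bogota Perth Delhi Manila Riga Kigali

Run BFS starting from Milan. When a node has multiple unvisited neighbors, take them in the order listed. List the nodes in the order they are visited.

Visit Milan; enqueue Manila, Dakar, Tokyo, Porto, Oslo, Kigali → queue [Manila, Dakar, Tokyo, Porto, Oslo, Kigali]
Visit Manila; enqueue Bern, Hanoi, Tunis, Kyoto, Delhi → queue [Dakar, Tokyo, Porto, Oslo, Kigali, Bern, Hanoi, Tunis, Kyoto, Delhi]
Visit Dakar → queue [Tokyo, Porto, Oslo, Kigali, Bern, Hanoi, Tunis, Kyoto, Delhi]
Visit Tokyo; enqueue Lagos, Perth → queue [Porto, Oslo, Kigali, Bern, Hanoi, Tunis, Kyoto, Delhi, Lagos, Perth]
Visit Porto; enqueue Riga → queue [Oslo, Kigali, Bern, Hanoi, Tunis, Kyoto, Delhi, Lagos, Perth, Riga]
Visit Oslo → queue [Kigali, Bern, Hanoi, Tunis, Kyoto, Delhi, Lagos, Perth, Riga]
Visit Kigali; enqueue Seoul → queue [Bern, Hanoi, Tunis, Kyoto, Delhi, Lagos, Perth, Riga, Seoul]
Visit Bern → queue [Hanoi, Tunis, Kyoto, Delhi, Lagos, Perth, Riga, Seoul]
Visit Hanoi → queue [Tunis, Kyoto, Delhi, Lagos, Perth, Riga, Seoul]
Visit Tunis; enqueue Bogota → queue [Kyoto, Delhi, Lagos, Perth, Riga, Seoul, Bogota]
Visit Kyoto → queue [Delhi, Lagos, Perth, Riga, Seoul, Bogota]
Visit Delhi; enqueue Dubai, Rabat → queue [Lagos, Perth, Riga, Seoul, Bogota, Dubai, Rabat]
Visit Lagos → queue [Perth, Riga, Seoul, Bogota, Dubai, Rabat]
Visit Perth → queue [Riga, Seoul, Bogota, Dubai, Rabat]
Visit Riga → queue [Seoul, Bogota, Dubai, Rabat]
Visit Seoul → queue [Bogota, Dubai, Rabat]
Visit Bogota → queue [Dubai, Rabat]
Visit Dubai → queue [Rabat]
Visit Rabat → queue []

Milan Manila Dakar Tokyo Porto Oslo Kigali Bern Hanoi Tunis Kyoto Delhi Lagos Perth Riga Seoul Bogota Dubai Rabat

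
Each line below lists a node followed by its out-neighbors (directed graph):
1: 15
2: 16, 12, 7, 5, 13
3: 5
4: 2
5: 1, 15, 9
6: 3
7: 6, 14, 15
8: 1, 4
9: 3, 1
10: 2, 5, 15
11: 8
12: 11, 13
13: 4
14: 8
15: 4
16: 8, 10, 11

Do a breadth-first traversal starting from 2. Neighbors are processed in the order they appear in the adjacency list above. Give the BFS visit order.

2 16 12 7 5 13 8 10 11 6 14 15 1 9 4 3

Visit 2; enqueue 16, 12, 7, 5, 13 → queue [16, 12, 7, 5, 13]
Visit 16; enqueue 8, 10, 11 → queue [12, 7, 5, 13, 8, 10, 11]
Visit 12 → queue [7, 5, 13, 8, 10, 11]
Visit 7; enqueue 6, 14, 15 → queue [5, 13, 8, 10, 11, 6, 14, 15]
Visit 5; enqueue 1, 9 → queue [13, 8, 10, 11, 6, 14, 15, 1, 9]
Visit 13; enqueue 4 → queue [8, 10, 11, 6, 14, 15, 1, 9, 4]
Visit 8 → queue [10, 11, 6, 14, 15, 1, 9, 4]
Visit 10 → queue [11, 6, 14, 15, 1, 9, 4]
Visit 11 → queue [6, 14, 15, 1, 9, 4]
Visit 6; enqueue 3 → queue [14, 15, 1, 9, 4, 3]
Visit 14 → queue [15, 1, 9, 4, 3]
Visit 15 → queue [1, 9, 4, 3]
Visit 1 → queue [9, 4, 3]
Visit 9 → queue [4, 3]
Visit 4 → queue [3]
Visit 3 → queue []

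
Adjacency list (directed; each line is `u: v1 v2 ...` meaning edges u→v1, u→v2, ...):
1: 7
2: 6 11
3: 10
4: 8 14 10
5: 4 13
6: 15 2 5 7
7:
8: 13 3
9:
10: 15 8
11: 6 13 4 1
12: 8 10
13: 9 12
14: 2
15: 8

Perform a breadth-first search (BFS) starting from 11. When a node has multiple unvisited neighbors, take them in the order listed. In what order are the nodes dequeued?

Visit 11; enqueue 6, 13, 4, 1 → queue [6, 13, 4, 1]
Visit 6; enqueue 15, 2, 5, 7 → queue [13, 4, 1, 15, 2, 5, 7]
Visit 13; enqueue 9, 12 → queue [4, 1, 15, 2, 5, 7, 9, 12]
Visit 4; enqueue 8, 14, 10 → queue [1, 15, 2, 5, 7, 9, 12, 8, 14, 10]
Visit 1 → queue [15, 2, 5, 7, 9, 12, 8, 14, 10]
Visit 15 → queue [2, 5, 7, 9, 12, 8, 14, 10]
Visit 2 → queue [5, 7, 9, 12, 8, 14, 10]
Visit 5 → queue [7, 9, 12, 8, 14, 10]
Visit 7 → queue [9, 12, 8, 14, 10]
Visit 9 → queue [12, 8, 14, 10]
Visit 12 → queue [8, 14, 10]
Visit 8; enqueue 3 → queue [14, 10, 3]
Visit 14 → queue [10, 3]
Visit 10 → queue [3]
Visit 3 → queue []

11 -> 6 -> 13 -> 4 -> 1 -> 15 -> 2 -> 5 -> 7 -> 9 -> 12 -> 8 -> 14 -> 10 -> 3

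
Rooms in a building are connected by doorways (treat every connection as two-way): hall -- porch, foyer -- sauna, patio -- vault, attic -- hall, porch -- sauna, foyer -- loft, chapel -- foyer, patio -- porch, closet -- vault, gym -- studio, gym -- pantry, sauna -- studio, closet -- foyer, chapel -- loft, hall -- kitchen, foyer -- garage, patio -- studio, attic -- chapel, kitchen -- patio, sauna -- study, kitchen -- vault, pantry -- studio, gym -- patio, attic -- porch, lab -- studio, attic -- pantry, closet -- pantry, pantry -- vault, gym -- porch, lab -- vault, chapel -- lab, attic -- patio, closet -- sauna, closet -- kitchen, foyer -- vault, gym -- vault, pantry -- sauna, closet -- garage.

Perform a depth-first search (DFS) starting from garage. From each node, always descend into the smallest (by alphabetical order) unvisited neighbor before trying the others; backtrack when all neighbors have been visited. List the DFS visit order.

Visit garage
garage → closet
closet → foyer
foyer → chapel
chapel → attic
attic → hall
hall → kitchen
kitchen → patio
patio → gym
gym → pantry
pantry → sauna
sauna → porch
sauna → studio
studio → lab
lab → vault
sauna → study
chapel → loft

garage -> closet -> foyer -> chapel -> attic -> hall -> kitchen -> patio -> gym -> pantry -> sauna -> porch -> studio -> lab -> vault -> study -> loft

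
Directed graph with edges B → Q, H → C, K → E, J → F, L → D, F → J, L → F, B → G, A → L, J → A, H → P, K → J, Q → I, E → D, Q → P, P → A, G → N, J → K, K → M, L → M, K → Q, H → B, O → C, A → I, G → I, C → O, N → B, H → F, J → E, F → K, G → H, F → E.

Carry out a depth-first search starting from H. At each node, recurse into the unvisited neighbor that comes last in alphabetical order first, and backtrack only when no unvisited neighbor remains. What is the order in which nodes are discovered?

Visit H
H → P
P → A
A → L
L → M
L → F
F → K
K → Q
Q → I
K → J
J → E
E → D
H → C
C → O
H → B
B → G
G → N

H, P, A, L, M, F, K, Q, I, J, E, D, C, O, B, G, N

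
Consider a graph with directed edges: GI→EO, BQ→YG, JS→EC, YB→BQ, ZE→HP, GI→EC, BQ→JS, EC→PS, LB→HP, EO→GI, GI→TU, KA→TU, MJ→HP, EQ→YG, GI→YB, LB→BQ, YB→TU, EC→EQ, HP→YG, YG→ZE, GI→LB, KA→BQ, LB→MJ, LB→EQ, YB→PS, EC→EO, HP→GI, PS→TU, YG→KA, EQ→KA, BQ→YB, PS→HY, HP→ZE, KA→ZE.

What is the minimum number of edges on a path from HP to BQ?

Level 0: HP
Level 1: GI, YG, ZE
Level 2: EC, EO, KA, LB, TU, YB
Level 3: BQ, EQ, MJ, PS
Level 4: HY, JS
BQ first appears at level 3.

3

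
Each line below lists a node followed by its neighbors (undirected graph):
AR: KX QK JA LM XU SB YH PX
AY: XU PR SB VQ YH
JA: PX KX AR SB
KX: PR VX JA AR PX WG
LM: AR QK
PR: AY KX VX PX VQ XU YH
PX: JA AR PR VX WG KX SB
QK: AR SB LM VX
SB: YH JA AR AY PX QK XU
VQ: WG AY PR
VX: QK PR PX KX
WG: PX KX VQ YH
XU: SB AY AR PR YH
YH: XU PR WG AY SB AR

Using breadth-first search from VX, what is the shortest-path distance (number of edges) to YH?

Level 0: VX
Level 1: KX, PR, PX, QK
Level 2: AR, AY, JA, LM, SB, VQ, WG, XU, YH
YH first appears at level 2.

2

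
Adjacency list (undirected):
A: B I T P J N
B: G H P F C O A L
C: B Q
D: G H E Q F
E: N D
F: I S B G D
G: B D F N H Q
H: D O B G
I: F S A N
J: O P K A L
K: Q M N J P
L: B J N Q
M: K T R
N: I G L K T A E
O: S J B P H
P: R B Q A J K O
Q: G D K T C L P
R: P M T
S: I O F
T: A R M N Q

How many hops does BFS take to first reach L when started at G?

2

Level 0: G
Level 1: B, D, F, H, N, Q
Level 2: A, C, E, I, K, L, O, P, S, T
Level 3: J, M, R
L first appears at level 2.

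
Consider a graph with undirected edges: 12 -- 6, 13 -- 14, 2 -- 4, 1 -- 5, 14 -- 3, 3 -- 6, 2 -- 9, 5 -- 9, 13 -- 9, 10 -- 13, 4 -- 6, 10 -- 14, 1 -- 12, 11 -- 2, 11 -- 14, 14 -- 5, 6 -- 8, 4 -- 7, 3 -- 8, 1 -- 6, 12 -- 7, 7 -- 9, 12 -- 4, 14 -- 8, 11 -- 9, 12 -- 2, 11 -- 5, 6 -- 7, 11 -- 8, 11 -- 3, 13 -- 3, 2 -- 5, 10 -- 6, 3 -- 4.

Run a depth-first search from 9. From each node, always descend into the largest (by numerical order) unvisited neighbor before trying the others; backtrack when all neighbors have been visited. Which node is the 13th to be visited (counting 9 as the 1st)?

1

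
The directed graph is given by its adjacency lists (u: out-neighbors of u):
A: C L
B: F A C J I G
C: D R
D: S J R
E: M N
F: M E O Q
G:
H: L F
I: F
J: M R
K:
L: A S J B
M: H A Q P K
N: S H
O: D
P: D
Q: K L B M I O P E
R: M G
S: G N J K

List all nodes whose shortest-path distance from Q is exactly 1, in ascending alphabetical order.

Level 0: Q
Level 1: B, E, I, K, L, M, O, P
Level 2: A, C, D, F, G, H, J, N, S
Level 3: R

B, E, I, K, L, M, O, P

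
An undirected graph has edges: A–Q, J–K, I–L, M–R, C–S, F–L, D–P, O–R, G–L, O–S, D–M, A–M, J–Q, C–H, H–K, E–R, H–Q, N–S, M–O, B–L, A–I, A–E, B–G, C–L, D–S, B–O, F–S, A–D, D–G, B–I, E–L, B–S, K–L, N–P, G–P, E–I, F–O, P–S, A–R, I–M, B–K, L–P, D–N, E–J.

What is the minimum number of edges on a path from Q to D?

Level 0: Q
Level 1: A, H, J
Level 2: C, D, E, I, K, M, R
Level 3: B, G, L, N, O, P, S
Level 4: F
D first appears at level 2.

2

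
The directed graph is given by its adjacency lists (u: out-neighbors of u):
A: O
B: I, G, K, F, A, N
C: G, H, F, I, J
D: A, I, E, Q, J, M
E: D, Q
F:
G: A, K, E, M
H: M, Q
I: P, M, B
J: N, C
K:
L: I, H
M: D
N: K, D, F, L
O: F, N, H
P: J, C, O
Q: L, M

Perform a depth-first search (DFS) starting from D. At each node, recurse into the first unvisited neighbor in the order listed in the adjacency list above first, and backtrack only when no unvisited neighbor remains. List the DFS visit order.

D, A, O, F, N, K, L, I, P, J, C, G, E, Q, M, H, B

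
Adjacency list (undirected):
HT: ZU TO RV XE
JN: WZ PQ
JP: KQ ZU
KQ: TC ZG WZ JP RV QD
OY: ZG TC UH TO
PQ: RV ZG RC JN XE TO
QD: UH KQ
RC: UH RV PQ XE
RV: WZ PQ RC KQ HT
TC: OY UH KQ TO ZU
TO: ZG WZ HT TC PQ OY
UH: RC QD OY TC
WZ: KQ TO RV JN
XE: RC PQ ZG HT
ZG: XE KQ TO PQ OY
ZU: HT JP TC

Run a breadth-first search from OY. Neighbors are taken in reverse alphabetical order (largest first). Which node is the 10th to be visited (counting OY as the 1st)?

QD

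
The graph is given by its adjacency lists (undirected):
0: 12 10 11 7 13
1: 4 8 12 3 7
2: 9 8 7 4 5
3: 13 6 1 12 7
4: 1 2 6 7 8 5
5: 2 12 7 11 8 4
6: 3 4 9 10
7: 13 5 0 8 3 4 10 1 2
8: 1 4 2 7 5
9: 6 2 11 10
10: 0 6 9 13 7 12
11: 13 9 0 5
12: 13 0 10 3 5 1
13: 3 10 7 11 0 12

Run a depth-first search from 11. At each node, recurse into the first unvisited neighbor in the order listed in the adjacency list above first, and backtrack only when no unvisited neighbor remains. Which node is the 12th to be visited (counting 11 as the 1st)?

Visit 11
11 → 13
13 → 3
3 → 6
6 → 4
4 → 1
1 → 8
8 → 2
2 → 9
9 → 10
10 → 0
0 → 12
12 → 5
5 → 7

Visit order: 11, 13, 3, 6, 4, 1, 8, 2, 9, 10, 0, 12, 5, 7

12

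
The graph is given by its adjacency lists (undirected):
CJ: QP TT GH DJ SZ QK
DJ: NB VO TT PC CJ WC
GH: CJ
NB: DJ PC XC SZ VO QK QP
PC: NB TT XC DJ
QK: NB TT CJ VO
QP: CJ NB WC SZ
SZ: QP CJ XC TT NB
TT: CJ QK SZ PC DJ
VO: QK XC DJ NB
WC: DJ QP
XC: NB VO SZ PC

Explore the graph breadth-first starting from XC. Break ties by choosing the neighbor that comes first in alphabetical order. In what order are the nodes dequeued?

Visit XC; enqueue NB, PC, SZ, VO → queue [NB, PC, SZ, VO]
Visit NB; enqueue DJ, QK, QP → queue [PC, SZ, VO, DJ, QK, QP]
Visit PC; enqueue TT → queue [SZ, VO, DJ, QK, QP, TT]
Visit SZ; enqueue CJ → queue [VO, DJ, QK, QP, TT, CJ]
Visit VO → queue [DJ, QK, QP, TT, CJ]
Visit DJ; enqueue WC → queue [QK, QP, TT, CJ, WC]
Visit QK → queue [QP, TT, CJ, WC]
Visit QP → queue [TT, CJ, WC]
Visit TT → queue [CJ, WC]
Visit CJ; enqueue GH → queue [WC, GH]
Visit WC → queue [GH]
Visit GH → queue []

XC, NB, PC, SZ, VO, DJ, QK, QP, TT, CJ, WC, GH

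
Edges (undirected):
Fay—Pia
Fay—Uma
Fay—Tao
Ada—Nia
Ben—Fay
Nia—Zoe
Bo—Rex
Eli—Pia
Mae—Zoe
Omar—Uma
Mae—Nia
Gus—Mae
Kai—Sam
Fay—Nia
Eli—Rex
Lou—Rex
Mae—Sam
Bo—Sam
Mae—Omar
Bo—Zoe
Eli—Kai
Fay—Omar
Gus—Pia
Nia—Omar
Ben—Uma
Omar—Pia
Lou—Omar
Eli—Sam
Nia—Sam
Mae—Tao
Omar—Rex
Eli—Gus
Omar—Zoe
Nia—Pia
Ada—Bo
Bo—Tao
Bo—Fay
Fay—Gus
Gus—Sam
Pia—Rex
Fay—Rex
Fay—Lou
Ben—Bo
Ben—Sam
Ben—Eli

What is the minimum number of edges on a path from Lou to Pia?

Level 0: Lou
Level 1: Fay, Omar, Rex
Level 2: Ben, Bo, Eli, Gus, Mae, Nia, Pia, Tao, Uma, Zoe
Level 3: Ada, Kai, Sam
Pia first appears at level 2.

2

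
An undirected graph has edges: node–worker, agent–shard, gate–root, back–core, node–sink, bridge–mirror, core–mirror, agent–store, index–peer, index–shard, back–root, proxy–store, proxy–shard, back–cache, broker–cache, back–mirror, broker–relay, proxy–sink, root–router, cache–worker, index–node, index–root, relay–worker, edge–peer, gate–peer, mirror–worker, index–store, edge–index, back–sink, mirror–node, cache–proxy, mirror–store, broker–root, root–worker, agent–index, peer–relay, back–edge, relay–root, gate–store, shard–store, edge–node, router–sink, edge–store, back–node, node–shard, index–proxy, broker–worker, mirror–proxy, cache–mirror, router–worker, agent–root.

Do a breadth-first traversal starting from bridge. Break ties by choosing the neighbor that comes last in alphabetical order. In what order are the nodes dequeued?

Visit bridge; enqueue mirror → queue [mirror]
Visit mirror; enqueue worker, store, proxy, node, core, cache, back → queue [worker, store, proxy, node, core, cache, back]
Visit worker; enqueue router, root, relay, broker → queue [store, proxy, node, core, cache, back, router, root, relay, broker]
Visit store; enqueue shard, index, gate, edge, agent → queue [proxy, node, core, cache, back, router, root, relay, broker, shard, index, gate, edge, agent]
Visit proxy; enqueue sink → queue [node, core, cache, back, router, root, relay, broker, shard, index, gate, edge, agent, sink]
Visit node → queue [core, cache, back, router, root, relay, broker, shard, index, gate, edge, agent, sink]
Visit core → queue [cache, back, router, root, relay, broker, shard, index, gate, edge, agent, sink]
Visit cache → queue [back, router, root, relay, broker, shard, index, gate, edge, agent, sink]
Visit back → queue [router, root, relay, broker, shard, index, gate, edge, agent, sink]
Visit router → queue [root, relay, broker, shard, index, gate, edge, agent, sink]
Visit root → queue [relay, broker, shard, index, gate, edge, agent, sink]
Visit relay; enqueue peer → queue [broker, shard, index, gate, edge, agent, sink, peer]
Visit broker → queue [shard, index, gate, edge, agent, sink, peer]
Visit shard → queue [index, gate, edge, agent, sink, peer]
Visit index → queue [gate, edge, agent, sink, peer]
Visit gate → queue [edge, agent, sink, peer]
Visit edge → queue [agent, sink, peer]
Visit agent → queue [sink, peer]
Visit sink → queue [peer]
Visit peer → queue []

bridge -> mirror -> worker -> store -> proxy -> node -> core -> cache -> back -> router -> root -> relay -> broker -> shard -> index -> gate -> edge -> agent -> sink -> peer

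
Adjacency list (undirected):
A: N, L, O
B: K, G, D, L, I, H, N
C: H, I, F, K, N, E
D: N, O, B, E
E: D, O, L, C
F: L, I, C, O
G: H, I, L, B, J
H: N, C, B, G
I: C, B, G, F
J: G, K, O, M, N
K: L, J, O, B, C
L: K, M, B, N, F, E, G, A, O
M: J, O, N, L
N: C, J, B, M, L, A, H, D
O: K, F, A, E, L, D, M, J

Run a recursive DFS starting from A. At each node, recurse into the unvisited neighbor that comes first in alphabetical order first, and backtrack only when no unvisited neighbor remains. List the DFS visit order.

A, L, B, D, E, C, F, I, G, H, N, J, K, O, M

Visit A
A → L
L → B
B → D
D → E
E → C
C → F
F → I
I → G
G → H
H → N
N → J
J → K
K → O
O → M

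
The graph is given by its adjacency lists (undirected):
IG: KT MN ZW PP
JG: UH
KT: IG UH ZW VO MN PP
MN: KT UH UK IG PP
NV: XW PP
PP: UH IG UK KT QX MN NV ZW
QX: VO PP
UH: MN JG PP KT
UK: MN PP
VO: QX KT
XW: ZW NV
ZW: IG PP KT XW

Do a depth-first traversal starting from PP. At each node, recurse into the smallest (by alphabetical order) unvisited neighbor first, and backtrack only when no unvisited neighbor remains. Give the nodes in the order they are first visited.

PP -> IG -> KT -> MN -> UH -> JG -> UK -> VO -> QX -> ZW -> XW -> NV

Visit PP
PP → IG
IG → KT
KT → MN
MN → UH
UH → JG
MN → UK
KT → VO
VO → QX
KT → ZW
ZW → XW
XW → NV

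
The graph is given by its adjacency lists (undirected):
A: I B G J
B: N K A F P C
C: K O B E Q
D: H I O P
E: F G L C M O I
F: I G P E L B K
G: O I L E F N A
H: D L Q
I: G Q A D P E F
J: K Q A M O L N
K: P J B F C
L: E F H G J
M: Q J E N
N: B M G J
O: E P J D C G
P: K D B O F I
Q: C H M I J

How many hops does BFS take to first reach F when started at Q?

2

Level 0: Q
Level 1: C, H, I, J, M
Level 2: A, B, D, E, F, G, K, L, N, O, P
F first appears at level 2.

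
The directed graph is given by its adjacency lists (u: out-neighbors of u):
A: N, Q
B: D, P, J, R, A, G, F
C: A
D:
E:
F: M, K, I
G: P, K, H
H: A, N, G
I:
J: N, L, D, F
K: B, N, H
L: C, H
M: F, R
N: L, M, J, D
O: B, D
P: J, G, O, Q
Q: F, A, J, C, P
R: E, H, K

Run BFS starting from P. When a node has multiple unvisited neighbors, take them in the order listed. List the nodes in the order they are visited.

P -> J -> G -> O -> Q -> N -> L -> D -> F -> K -> H -> B -> A -> C -> M -> I -> R -> E

Visit P; enqueue J, G, O, Q → queue [J, G, O, Q]
Visit J; enqueue N, L, D, F → queue [G, O, Q, N, L, D, F]
Visit G; enqueue K, H → queue [O, Q, N, L, D, F, K, H]
Visit O; enqueue B → queue [Q, N, L, D, F, K, H, B]
Visit Q; enqueue A, C → queue [N, L, D, F, K, H, B, A, C]
Visit N; enqueue M → queue [L, D, F, K, H, B, A, C, M]
Visit L → queue [D, F, K, H, B, A, C, M]
Visit D → queue [F, K, H, B, A, C, M]
Visit F; enqueue I → queue [K, H, B, A, C, M, I]
Visit K → queue [H, B, A, C, M, I]
Visit H → queue [B, A, C, M, I]
Visit B; enqueue R → queue [A, C, M, I, R]
Visit A → queue [C, M, I, R]
Visit C → queue [M, I, R]
Visit M → queue [I, R]
Visit I → queue [R]
Visit R; enqueue E → queue [E]
Visit E → queue []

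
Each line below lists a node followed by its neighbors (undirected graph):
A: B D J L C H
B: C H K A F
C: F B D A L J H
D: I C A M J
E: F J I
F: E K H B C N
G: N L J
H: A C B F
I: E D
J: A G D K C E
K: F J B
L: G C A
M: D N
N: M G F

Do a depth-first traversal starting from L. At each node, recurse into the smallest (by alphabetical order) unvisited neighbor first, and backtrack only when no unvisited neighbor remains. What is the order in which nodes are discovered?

Visit L
L → A
A → B
B → C
C → D
D → I
I → E
E → F
F → H
F → K
K → J
J → G
G → N
N → M

L A B C D I E F H K J G N M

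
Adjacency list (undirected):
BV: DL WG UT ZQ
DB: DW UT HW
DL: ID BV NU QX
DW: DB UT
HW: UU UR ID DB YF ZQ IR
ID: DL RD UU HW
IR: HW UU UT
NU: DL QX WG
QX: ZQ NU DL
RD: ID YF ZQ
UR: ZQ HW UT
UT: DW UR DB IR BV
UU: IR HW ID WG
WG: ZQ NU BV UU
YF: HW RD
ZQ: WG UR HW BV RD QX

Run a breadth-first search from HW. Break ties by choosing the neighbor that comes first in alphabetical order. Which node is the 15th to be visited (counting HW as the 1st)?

Visit HW; enqueue DB, ID, IR, UR, UU, YF, ZQ → queue [DB, ID, IR, UR, UU, YF, ZQ]
Visit DB; enqueue DW, UT → queue [ID, IR, UR, UU, YF, ZQ, DW, UT]
Visit ID; enqueue DL, RD → queue [IR, UR, UU, YF, ZQ, DW, UT, DL, RD]
Visit IR → queue [UR, UU, YF, ZQ, DW, UT, DL, RD]
Visit UR → queue [UU, YF, ZQ, DW, UT, DL, RD]
Visit UU; enqueue WG → queue [YF, ZQ, DW, UT, DL, RD, WG]
Visit YF → queue [ZQ, DW, UT, DL, RD, WG]
Visit ZQ; enqueue BV, QX → queue [DW, UT, DL, RD, WG, BV, QX]
Visit DW → queue [UT, DL, RD, WG, BV, QX]
Visit UT → queue [DL, RD, WG, BV, QX]
Visit DL; enqueue NU → queue [RD, WG, BV, QX, NU]
Visit RD → queue [WG, BV, QX, NU]
Visit WG → queue [BV, QX, NU]
Visit BV → queue [QX, NU]
Visit QX → queue [NU]
Visit NU → queue []

Visit order: HW, DB, ID, IR, UR, UU, YF, ZQ, DW, UT, DL, RD, WG, BV, QX, NU

QX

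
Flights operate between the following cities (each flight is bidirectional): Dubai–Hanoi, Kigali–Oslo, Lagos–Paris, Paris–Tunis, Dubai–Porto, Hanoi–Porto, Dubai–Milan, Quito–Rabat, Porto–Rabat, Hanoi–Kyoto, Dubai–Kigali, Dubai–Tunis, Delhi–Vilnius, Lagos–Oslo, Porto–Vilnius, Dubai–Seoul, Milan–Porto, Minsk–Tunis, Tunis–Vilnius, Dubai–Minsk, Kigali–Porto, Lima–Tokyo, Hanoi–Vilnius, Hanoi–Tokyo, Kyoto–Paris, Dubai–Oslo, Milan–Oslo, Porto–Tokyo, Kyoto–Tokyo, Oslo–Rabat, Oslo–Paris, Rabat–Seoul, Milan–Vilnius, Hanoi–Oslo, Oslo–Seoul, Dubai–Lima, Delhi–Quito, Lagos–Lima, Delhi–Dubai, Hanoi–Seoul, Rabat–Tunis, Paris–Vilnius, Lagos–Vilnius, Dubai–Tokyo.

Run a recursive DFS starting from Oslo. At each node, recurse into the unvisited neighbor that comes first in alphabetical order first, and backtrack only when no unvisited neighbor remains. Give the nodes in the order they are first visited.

Oslo, Dubai, Delhi, Quito, Rabat, Porto, Hanoi, Kyoto, Paris, Lagos, Lima, Tokyo, Vilnius, Milan, Tunis, Minsk, Seoul, Kigali

Visit Oslo
Oslo → Dubai
Dubai → Delhi
Delhi → Quito
Quito → Rabat
Rabat → Porto
Porto → Hanoi
Hanoi → Kyoto
Kyoto → Paris
Paris → Lagos
Lagos → Lima
Lima → Tokyo
Lagos → Vilnius
Vilnius → Milan
Vilnius → Tunis
Tunis → Minsk
Hanoi → Seoul
Porto → Kigali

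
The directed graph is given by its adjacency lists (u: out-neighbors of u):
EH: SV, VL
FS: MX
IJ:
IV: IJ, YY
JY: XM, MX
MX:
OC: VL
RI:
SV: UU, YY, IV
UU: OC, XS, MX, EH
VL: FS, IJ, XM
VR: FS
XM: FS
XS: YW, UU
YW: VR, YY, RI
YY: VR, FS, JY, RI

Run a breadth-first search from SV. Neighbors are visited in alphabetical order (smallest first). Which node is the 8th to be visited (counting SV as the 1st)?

OC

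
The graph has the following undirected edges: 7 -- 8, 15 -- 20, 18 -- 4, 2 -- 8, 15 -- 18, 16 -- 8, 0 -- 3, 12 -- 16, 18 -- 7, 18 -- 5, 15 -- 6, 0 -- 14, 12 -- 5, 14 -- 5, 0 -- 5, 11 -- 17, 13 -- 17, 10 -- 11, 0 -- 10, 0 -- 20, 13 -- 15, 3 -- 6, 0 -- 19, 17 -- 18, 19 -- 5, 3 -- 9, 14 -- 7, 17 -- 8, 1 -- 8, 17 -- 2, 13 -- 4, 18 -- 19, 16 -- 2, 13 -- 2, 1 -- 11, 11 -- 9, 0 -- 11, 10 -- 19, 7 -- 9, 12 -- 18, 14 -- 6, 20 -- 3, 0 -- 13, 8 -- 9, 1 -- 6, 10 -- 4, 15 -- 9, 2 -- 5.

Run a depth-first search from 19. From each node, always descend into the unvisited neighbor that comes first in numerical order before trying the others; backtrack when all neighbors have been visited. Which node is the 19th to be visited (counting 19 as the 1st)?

13

Visit 19
19 → 0
0 → 3
3 → 6
6 → 1
1 → 8
8 → 2
2 → 5
5 → 12
12 → 16
12 → 18
18 → 4
4 → 10
10 → 11
11 → 9
9 → 7
7 → 14
9 → 15
15 → 13
13 → 17
15 → 20

Visit order: 19, 0, 3, 6, 1, 8, 2, 5, 12, 16, 18, 4, 10, 11, 9, 7, 14, 15, 13, 17, 20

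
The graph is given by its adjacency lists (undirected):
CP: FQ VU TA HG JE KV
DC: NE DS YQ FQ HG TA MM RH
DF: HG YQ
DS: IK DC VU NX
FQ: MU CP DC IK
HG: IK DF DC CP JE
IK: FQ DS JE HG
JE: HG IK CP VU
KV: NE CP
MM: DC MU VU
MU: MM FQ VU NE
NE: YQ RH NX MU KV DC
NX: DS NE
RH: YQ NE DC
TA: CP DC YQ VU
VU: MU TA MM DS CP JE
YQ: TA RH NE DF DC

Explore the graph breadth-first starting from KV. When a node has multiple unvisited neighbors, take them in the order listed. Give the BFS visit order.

Visit KV; enqueue NE, CP → queue [NE, CP]
Visit NE; enqueue YQ, RH, NX, MU, DC → queue [CP, YQ, RH, NX, MU, DC]
Visit CP; enqueue FQ, VU, TA, HG, JE → queue [YQ, RH, NX, MU, DC, FQ, VU, TA, HG, JE]
Visit YQ; enqueue DF → queue [RH, NX, MU, DC, FQ, VU, TA, HG, JE, DF]
Visit RH → queue [NX, MU, DC, FQ, VU, TA, HG, JE, DF]
Visit NX; enqueue DS → queue [MU, DC, FQ, VU, TA, HG, JE, DF, DS]
Visit MU; enqueue MM → queue [DC, FQ, VU, TA, HG, JE, DF, DS, MM]
Visit DC → queue [FQ, VU, TA, HG, JE, DF, DS, MM]
Visit FQ; enqueue IK → queue [VU, TA, HG, JE, DF, DS, MM, IK]
Visit VU → queue [TA, HG, JE, DF, DS, MM, IK]
Visit TA → queue [HG, JE, DF, DS, MM, IK]
Visit HG → queue [JE, DF, DS, MM, IK]
Visit JE → queue [DF, DS, MM, IK]
Visit DF → queue [DS, MM, IK]
Visit DS → queue [MM, IK]
Visit MM → queue [IK]
Visit IK → queue []

KV, NE, CP, YQ, RH, NX, MU, DC, FQ, VU, TA, HG, JE, DF, DS, MM, IK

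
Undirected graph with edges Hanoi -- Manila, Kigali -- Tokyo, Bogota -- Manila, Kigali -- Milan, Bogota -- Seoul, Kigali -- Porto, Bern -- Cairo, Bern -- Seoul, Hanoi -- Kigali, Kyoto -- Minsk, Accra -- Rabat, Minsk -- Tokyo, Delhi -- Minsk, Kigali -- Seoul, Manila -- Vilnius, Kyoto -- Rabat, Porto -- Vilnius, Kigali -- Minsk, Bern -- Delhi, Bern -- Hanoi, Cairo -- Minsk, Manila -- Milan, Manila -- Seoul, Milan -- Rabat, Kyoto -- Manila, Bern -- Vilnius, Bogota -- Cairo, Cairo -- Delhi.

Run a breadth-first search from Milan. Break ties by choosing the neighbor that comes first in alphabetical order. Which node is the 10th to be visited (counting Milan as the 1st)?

Visit Milan; enqueue Kigali, Manila, Rabat → queue [Kigali, Manila, Rabat]
Visit Kigali; enqueue Hanoi, Minsk, Porto, Seoul, Tokyo → queue [Manila, Rabat, Hanoi, Minsk, Porto, Seoul, Tokyo]
Visit Manila; enqueue Bogota, Kyoto, Vilnius → queue [Rabat, Hanoi, Minsk, Porto, Seoul, Tokyo, Bogota, Kyoto, Vilnius]
Visit Rabat; enqueue Accra → queue [Hanoi, Minsk, Porto, Seoul, Tokyo, Bogota, Kyoto, Vilnius, Accra]
Visit Hanoi; enqueue Bern → queue [Minsk, Porto, Seoul, Tokyo, Bogota, Kyoto, Vilnius, Accra, Bern]
Visit Minsk; enqueue Cairo, Delhi → queue [Porto, Seoul, Tokyo, Bogota, Kyoto, Vilnius, Accra, Bern, Cairo, Delhi]
Visit Porto → queue [Seoul, Tokyo, Bogota, Kyoto, Vilnius, Accra, Bern, Cairo, Delhi]
Visit Seoul → queue [Tokyo, Bogota, Kyoto, Vilnius, Accra, Bern, Cairo, Delhi]
Visit Tokyo → queue [Bogota, Kyoto, Vilnius, Accra, Bern, Cairo, Delhi]
Visit Bogota → queue [Kyoto, Vilnius, Accra, Bern, Cairo, Delhi]
Visit Kyoto → queue [Vilnius, Accra, Bern, Cairo, Delhi]
Visit Vilnius → queue [Accra, Bern, Cairo, Delhi]
Visit Accra → queue [Bern, Cairo, Delhi]
Visit Bern → queue [Cairo, Delhi]
Visit Cairo → queue [Delhi]
Visit Delhi → queue []

Visit order: Milan, Kigali, Manila, Rabat, Hanoi, Minsk, Porto, Seoul, Tokyo, Bogota, Kyoto, Vilnius, Accra, Bern, Cairo, Delhi

Bogota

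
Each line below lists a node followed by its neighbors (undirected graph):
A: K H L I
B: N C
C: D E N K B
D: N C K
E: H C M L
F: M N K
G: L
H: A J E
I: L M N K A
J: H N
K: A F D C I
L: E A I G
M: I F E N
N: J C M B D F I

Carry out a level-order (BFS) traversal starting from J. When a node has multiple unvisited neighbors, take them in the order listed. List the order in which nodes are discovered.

J, H, N, A, E, C, M, B, D, F, I, K, L, G

Visit J; enqueue H, N → queue [H, N]
Visit H; enqueue A, E → queue [N, A, E]
Visit N; enqueue C, M, B, D, F, I → queue [A, E, C, M, B, D, F, I]
Visit A; enqueue K, L → queue [E, C, M, B, D, F, I, K, L]
Visit E → queue [C, M, B, D, F, I, K, L]
Visit C → queue [M, B, D, F, I, K, L]
Visit M → queue [B, D, F, I, K, L]
Visit B → queue [D, F, I, K, L]
Visit D → queue [F, I, K, L]
Visit F → queue [I, K, L]
Visit I → queue [K, L]
Visit K → queue [L]
Visit L; enqueue G → queue [G]
Visit G → queue []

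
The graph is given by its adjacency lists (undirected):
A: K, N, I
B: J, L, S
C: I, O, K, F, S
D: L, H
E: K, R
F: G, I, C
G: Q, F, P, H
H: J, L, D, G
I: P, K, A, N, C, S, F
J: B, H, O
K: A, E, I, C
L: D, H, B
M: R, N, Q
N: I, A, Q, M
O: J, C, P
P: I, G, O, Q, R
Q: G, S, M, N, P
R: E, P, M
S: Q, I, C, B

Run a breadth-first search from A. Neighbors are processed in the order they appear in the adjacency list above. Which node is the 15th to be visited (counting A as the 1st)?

Visit A; enqueue K, N, I → queue [K, N, I]
Visit K; enqueue E, C → queue [N, I, E, C]
Visit N; enqueue Q, M → queue [I, E, C, Q, M]
Visit I; enqueue P, S, F → queue [E, C, Q, M, P, S, F]
Visit E; enqueue R → queue [C, Q, M, P, S, F, R]
Visit C; enqueue O → queue [Q, M, P, S, F, R, O]
Visit Q; enqueue G → queue [M, P, S, F, R, O, G]
Visit M → queue [P, S, F, R, O, G]
Visit P → queue [S, F, R, O, G]
Visit S; enqueue B → queue [F, R, O, G, B]
Visit F → queue [R, O, G, B]
Visit R → queue [O, G, B]
Visit O; enqueue J → queue [G, B, J]
Visit G; enqueue H → queue [B, J, H]
Visit B; enqueue L → queue [J, H, L]
Visit J → queue [H, L]
Visit H; enqueue D → queue [L, D]
Visit L → queue [D]
Visit D → queue []

Visit order: A, K, N, I, E, C, Q, M, P, S, F, R, O, G, B, J, H, L, D

B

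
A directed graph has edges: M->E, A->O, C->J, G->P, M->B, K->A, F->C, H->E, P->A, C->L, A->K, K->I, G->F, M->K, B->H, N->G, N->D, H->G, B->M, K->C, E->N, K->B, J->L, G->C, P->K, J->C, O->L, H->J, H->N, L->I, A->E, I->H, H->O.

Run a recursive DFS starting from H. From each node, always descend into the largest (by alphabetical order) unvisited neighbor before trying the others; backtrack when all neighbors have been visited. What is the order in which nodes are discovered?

H, O, L, I, N, G, P, K, C, J, B, M, E, A, F, D

Visit H
H → O
O → L
L → I
H → N
N → G
G → P
P → K
K → C
C → J
K → B
B → M
M → E
K → A
G → F
N → D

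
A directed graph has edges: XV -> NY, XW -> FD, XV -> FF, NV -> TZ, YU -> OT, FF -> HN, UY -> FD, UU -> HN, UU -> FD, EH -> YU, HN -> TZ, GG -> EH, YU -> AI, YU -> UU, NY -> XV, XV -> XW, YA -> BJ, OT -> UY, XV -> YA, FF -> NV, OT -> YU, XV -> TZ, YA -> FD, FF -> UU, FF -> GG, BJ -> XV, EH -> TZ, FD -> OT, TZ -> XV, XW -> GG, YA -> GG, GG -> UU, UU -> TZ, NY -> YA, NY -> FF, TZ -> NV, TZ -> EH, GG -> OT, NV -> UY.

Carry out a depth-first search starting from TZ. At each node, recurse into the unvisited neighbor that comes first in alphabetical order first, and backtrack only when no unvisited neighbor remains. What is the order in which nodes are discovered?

Visit TZ
TZ → EH
EH → YU
YU → AI
YU → OT
OT → UY
UY → FD
YU → UU
UU → HN
TZ → NV
TZ → XV
XV → FF
FF → GG
XV → NY
NY → YA
YA → BJ
XV → XW

TZ, EH, YU, AI, OT, UY, FD, UU, HN, NV, XV, FF, GG, NY, YA, BJ, XW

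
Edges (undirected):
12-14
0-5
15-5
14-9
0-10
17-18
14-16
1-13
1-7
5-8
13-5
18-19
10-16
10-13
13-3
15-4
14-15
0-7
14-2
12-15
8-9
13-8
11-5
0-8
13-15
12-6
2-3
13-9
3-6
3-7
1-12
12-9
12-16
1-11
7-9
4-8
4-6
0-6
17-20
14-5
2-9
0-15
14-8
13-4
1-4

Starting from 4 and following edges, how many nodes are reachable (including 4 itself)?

17

BFS from 4 visits: 4, 15, 13, 8, 6, 1, 14, 12, 5, 0, 10, 9, 3, 11, 7, 16, 2
Reachable nodes: 17 of 21 total.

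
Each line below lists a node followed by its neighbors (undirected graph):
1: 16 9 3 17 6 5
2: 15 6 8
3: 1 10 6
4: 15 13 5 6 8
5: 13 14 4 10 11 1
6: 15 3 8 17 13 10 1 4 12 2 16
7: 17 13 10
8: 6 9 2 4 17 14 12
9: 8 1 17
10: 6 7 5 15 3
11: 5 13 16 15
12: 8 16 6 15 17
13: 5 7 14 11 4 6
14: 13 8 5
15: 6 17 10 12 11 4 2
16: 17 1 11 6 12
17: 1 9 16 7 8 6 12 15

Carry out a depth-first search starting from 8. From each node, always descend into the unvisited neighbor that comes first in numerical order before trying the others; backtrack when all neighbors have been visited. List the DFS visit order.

Visit 8
8 → 2
2 → 6
6 → 1
1 → 3
3 → 10
10 → 5
5 → 4
4 → 13
13 → 7
7 → 17
17 → 9
17 → 12
12 → 15
15 → 11
11 → 16
13 → 14

8 -> 2 -> 6 -> 1 -> 3 -> 10 -> 5 -> 4 -> 13 -> 7 -> 17 -> 9 -> 12 -> 15 -> 11 -> 16 -> 14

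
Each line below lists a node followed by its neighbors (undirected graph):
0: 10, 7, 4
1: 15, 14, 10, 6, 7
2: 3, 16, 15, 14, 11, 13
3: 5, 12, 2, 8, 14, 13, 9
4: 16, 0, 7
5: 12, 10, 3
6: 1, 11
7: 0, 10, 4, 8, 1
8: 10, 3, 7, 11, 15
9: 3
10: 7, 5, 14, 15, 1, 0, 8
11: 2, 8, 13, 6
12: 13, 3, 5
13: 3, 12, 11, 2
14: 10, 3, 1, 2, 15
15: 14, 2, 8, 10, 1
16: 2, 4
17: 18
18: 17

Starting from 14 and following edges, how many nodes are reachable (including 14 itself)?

BFS from 14 visits: 14, 10, 3, 1, 2, 15, 7, 5, 0, 8, 12, 13, 9, 6, 16, 11, 4
Reachable nodes: 17 of 19 total.

17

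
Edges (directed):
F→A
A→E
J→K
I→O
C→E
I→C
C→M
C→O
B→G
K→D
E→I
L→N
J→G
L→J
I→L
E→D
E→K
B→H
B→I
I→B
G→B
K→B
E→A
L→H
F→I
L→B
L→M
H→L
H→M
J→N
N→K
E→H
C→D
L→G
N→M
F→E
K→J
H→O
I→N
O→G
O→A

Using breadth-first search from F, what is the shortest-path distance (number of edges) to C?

2

Level 0: F
Level 1: A, E, I
Level 2: B, C, D, H, K, L, N, O
Level 3: G, J, M
C first appears at level 2.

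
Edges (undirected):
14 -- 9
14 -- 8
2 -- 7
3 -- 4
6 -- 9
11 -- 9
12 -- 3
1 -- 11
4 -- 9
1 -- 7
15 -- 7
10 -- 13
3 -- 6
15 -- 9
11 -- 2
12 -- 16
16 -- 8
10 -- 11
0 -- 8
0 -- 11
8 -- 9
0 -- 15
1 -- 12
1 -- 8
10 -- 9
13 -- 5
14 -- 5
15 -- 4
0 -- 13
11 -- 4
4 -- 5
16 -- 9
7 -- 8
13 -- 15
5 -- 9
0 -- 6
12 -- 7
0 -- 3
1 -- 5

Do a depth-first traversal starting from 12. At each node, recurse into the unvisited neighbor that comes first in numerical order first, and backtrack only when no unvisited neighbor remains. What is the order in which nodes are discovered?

Visit 12
12 → 1
1 → 5
5 → 4
4 → 3
3 → 0
0 → 6
6 → 9
9 → 8
8 → 7
7 → 2
2 → 11
11 → 10
10 → 13
13 → 15
8 → 14
8 → 16

12 1 5 4 3 0 6 9 8 7 2 11 10 13 15 14 16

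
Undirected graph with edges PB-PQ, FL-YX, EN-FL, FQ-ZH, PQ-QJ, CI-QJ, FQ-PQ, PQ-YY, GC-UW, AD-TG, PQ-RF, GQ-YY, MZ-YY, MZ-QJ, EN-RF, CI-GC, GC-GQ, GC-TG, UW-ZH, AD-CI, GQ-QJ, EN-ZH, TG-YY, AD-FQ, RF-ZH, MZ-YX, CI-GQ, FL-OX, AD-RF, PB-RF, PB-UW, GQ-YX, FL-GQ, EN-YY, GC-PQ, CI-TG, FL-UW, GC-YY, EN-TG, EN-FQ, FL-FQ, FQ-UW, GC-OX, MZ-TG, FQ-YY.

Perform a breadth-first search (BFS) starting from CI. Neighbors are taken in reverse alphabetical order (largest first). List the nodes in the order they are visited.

Visit CI; enqueue TG, QJ, GQ, GC, AD → queue [TG, QJ, GQ, GC, AD]
Visit TG; enqueue YY, MZ, EN → queue [QJ, GQ, GC, AD, YY, MZ, EN]
Visit QJ; enqueue PQ → queue [GQ, GC, AD, YY, MZ, EN, PQ]
Visit GQ; enqueue YX, FL → queue [GC, AD, YY, MZ, EN, PQ, YX, FL]
Visit GC; enqueue UW, OX → queue [AD, YY, MZ, EN, PQ, YX, FL, UW, OX]
Visit AD; enqueue RF, FQ → queue [YY, MZ, EN, PQ, YX, FL, UW, OX, RF, FQ]
Visit YY → queue [MZ, EN, PQ, YX, FL, UW, OX, RF, FQ]
Visit MZ → queue [EN, PQ, YX, FL, UW, OX, RF, FQ]
Visit EN; enqueue ZH → queue [PQ, YX, FL, UW, OX, RF, FQ, ZH]
Visit PQ; enqueue PB → queue [YX, FL, UW, OX, RF, FQ, ZH, PB]
Visit YX → queue [FL, UW, OX, RF, FQ, ZH, PB]
Visit FL → queue [UW, OX, RF, FQ, ZH, PB]
Visit UW → queue [OX, RF, FQ, ZH, PB]
Visit OX → queue [RF, FQ, ZH, PB]
Visit RF → queue [FQ, ZH, PB]
Visit FQ → queue [ZH, PB]
Visit ZH → queue [PB]
Visit PB → queue []

CI, TG, QJ, GQ, GC, AD, YY, MZ, EN, PQ, YX, FL, UW, OX, RF, FQ, ZH, PB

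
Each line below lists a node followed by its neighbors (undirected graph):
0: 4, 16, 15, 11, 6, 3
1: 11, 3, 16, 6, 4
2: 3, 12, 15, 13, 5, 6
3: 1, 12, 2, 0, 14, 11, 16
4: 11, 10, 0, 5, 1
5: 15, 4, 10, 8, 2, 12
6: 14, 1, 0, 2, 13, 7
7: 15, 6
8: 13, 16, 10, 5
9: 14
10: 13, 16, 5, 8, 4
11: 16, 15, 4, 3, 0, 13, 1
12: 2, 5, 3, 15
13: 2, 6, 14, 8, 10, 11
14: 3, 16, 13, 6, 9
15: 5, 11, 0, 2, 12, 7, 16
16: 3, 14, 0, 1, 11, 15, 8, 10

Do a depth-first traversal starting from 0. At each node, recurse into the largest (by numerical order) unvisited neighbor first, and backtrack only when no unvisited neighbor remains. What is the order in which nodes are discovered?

Visit 0
0 → 16
16 → 15
15 → 12
12 → 5
5 → 10
10 → 13
13 → 14
14 → 9
14 → 6
6 → 7
6 → 2
2 → 3
3 → 11
11 → 4
4 → 1
13 → 8

0, 16, 15, 12, 5, 10, 13, 14, 9, 6, 7, 2, 3, 11, 4, 1, 8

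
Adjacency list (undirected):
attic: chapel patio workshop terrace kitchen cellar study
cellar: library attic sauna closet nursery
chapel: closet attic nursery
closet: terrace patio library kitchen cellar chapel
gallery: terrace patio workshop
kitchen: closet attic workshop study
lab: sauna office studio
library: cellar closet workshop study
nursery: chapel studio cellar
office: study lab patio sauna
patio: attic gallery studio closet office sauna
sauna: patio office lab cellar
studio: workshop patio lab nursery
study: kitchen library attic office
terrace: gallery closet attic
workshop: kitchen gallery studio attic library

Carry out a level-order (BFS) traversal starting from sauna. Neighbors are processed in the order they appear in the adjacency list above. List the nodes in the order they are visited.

sauna, patio, office, lab, cellar, attic, gallery, studio, closet, study, library, nursery, chapel, workshop, terrace, kitchen

Visit sauna; enqueue patio, office, lab, cellar → queue [patio, office, lab, cellar]
Visit patio; enqueue attic, gallery, studio, closet → queue [office, lab, cellar, attic, gallery, studio, closet]
Visit office; enqueue study → queue [lab, cellar, attic, gallery, studio, closet, study]
Visit lab → queue [cellar, attic, gallery, studio, closet, study]
Visit cellar; enqueue library, nursery → queue [attic, gallery, studio, closet, study, library, nursery]
Visit attic; enqueue chapel, workshop, terrace, kitchen → queue [gallery, studio, closet, study, library, nursery, chapel, workshop, terrace, kitchen]
Visit gallery → queue [studio, closet, study, library, nursery, chapel, workshop, terrace, kitchen]
Visit studio → queue [closet, study, library, nursery, chapel, workshop, terrace, kitchen]
Visit closet → queue [study, library, nursery, chapel, workshop, terrace, kitchen]
Visit study → queue [library, nursery, chapel, workshop, terrace, kitchen]
Visit library → queue [nursery, chapel, workshop, terrace, kitchen]
Visit nursery → queue [chapel, workshop, terrace, kitchen]
Visit chapel → queue [workshop, terrace, kitchen]
Visit workshop → queue [terrace, kitchen]
Visit terrace → queue [kitchen]
Visit kitchen → queue []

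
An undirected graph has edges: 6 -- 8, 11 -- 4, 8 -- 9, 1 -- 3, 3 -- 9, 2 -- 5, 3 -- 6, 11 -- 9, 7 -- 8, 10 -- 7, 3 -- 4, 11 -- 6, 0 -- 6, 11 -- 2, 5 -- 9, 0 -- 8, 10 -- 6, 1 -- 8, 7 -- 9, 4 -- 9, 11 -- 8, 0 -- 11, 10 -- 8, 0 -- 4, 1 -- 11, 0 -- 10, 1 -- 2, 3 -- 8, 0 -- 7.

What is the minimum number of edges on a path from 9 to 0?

2

Level 0: 9
Level 1: 3, 4, 5, 7, 8, 11
Level 2: 0, 1, 2, 6, 10
0 first appears at level 2.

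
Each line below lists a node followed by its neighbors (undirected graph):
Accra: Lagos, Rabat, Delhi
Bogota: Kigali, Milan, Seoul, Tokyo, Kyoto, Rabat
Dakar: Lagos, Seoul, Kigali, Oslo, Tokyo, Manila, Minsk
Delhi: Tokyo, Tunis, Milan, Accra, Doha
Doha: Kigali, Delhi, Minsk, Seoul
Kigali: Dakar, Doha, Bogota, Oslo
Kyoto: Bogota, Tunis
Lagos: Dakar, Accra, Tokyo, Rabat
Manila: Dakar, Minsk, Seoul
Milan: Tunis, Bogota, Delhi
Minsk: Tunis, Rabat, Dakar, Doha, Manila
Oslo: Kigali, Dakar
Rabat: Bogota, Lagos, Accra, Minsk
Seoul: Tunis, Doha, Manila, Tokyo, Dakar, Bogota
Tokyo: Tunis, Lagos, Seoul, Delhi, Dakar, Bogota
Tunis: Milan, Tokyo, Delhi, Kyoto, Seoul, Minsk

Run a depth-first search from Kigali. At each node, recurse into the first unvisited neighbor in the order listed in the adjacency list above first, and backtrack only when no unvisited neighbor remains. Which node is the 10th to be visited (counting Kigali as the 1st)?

Visit Kigali
Kigali → Dakar
Dakar → Lagos
Lagos → Accra
Accra → Rabat
Rabat → Bogota
Bogota → Milan
Milan → Tunis
Tunis → Tokyo
Tokyo → Seoul
Seoul → Doha
Doha → Delhi
Doha → Minsk
Minsk → Manila
Tunis → Kyoto
Dakar → Oslo

Visit order: Kigali, Dakar, Lagos, Accra, Rabat, Bogota, Milan, Tunis, Tokyo, Seoul, Doha, Delhi, Minsk, Manila, Kyoto, Oslo

Seoul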